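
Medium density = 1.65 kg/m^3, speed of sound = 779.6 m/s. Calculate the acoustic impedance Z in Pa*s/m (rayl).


Given values:
  rho = 1.65 kg/m^3
  c = 779.6 m/s
Formula: Z = rho * c
Z = 1.65 * 779.6
Z = 1286.34

1286.34 rayl


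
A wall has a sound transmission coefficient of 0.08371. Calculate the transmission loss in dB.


Given values:
  tau = 0.08371
Formula: TL = 10 * log10(1 / tau)
Compute 1 / tau = 1 / 0.08371 = 11.946
Compute log10(11.946) = 1.077223
TL = 10 * 1.077223 = 10.77

10.77 dB


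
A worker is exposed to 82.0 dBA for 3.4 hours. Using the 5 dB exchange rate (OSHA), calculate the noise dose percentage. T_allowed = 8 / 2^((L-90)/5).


Given values:
  L = 82.0 dBA, T = 3.4 hours
Formula: T_allowed = 8 / 2^((L - 90) / 5)
Compute exponent: (82.0 - 90) / 5 = -1.6
Compute 2^(-1.6) = 0.329877
T_allowed = 8 / 0.329877 = 24.251463 hours
Dose = (T / T_allowed) * 100
Dose = (3.4 / 24.251463) * 100 = 14.02

14.02 %


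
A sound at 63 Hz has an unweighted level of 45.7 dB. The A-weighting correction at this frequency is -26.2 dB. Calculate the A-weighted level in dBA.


Given values:
  SPL = 45.7 dB
  A-weighting at 63 Hz = -26.2 dB
Formula: L_A = SPL + A_weight
L_A = 45.7 + (-26.2)
L_A = 19.5

19.5 dBA


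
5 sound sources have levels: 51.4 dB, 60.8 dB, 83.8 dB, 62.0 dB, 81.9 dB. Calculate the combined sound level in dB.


Formula: L_total = 10 * log10( sum(10^(Li/10)) )
  Source 1: 10^(51.4/10) = 138038.4265
  Source 2: 10^(60.8/10) = 1202264.4346
  Source 3: 10^(83.8/10) = 239883291.9019
  Source 4: 10^(62.0/10) = 1584893.1925
  Source 5: 10^(81.9/10) = 154881661.8912
Sum of linear values = 397690149.8467
L_total = 10 * log10(397690149.8467) = 86.0

86.0 dB


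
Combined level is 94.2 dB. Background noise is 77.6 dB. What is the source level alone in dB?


Given values:
  L_total = 94.2 dB, L_bg = 77.6 dB
Formula: L_source = 10 * log10(10^(L_total/10) - 10^(L_bg/10))
Convert to linear:
  10^(94.2/10) = 2630267991.8954
  10^(77.6/10) = 57543993.7337
Difference: 2630267991.8954 - 57543993.7337 = 2572723998.1617
L_source = 10 * log10(2572723998.1617) = 94.1

94.1 dB


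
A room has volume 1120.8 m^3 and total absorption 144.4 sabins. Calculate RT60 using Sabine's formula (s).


Given values:
  V = 1120.8 m^3
  A = 144.4 sabins
Formula: RT60 = 0.161 * V / A
Numerator: 0.161 * 1120.8 = 180.4488
RT60 = 180.4488 / 144.4 = 1.25

1.25 s


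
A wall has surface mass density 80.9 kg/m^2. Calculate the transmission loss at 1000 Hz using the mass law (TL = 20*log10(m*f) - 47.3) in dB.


Given values:
  m = 80.9 kg/m^2, f = 1000 Hz
Formula: TL = 20 * log10(m * f) - 47.3
Compute m * f = 80.9 * 1000 = 80900.0
Compute log10(80900.0) = 4.907949
Compute 20 * 4.907949 = 98.159
TL = 98.159 - 47.3 = 50.86

50.86 dB


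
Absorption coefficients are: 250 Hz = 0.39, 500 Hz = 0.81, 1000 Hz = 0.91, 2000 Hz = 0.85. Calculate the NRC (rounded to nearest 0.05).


Given values:
  a_250 = 0.39, a_500 = 0.81
  a_1000 = 0.91, a_2000 = 0.85
Formula: NRC = (a250 + a500 + a1000 + a2000) / 4
Sum = 0.39 + 0.81 + 0.91 + 0.85 = 2.96
NRC = 2.96 / 4 = 0.74
Rounded to nearest 0.05: 0.75

0.75


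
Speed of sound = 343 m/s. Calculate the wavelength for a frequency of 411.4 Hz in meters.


Given values:
  c = 343 m/s, f = 411.4 Hz
Formula: lambda = c / f
lambda = 343 / 411.4
lambda = 0.8337

0.8337 m


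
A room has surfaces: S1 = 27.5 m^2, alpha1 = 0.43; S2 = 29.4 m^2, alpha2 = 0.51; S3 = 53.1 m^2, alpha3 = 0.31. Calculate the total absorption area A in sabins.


Given surfaces:
  Surface 1: 27.5 * 0.43 = 11.825
  Surface 2: 29.4 * 0.51 = 14.994
  Surface 3: 53.1 * 0.31 = 16.461
Formula: A = sum(Si * alpha_i)
A = 11.825 + 14.994 + 16.461
A = 43.28

43.28 sabins


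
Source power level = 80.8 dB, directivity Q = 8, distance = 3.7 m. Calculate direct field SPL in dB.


Given values:
  Lw = 80.8 dB, Q = 8, r = 3.7 m
Formula: SPL = Lw + 10 * log10(Q / (4 * pi * r^2))
Compute 4 * pi * r^2 = 4 * pi * 3.7^2 = 172.0336
Compute Q / denom = 8 / 172.0336 = 0.04650254
Compute 10 * log10(0.04650254) = -13.3252
SPL = 80.8 + (-13.3252) = 67.47

67.47 dB


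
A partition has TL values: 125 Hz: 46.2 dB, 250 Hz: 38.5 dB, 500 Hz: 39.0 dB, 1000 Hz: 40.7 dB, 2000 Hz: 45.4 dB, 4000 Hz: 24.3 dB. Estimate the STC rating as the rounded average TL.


Given TL values at each frequency:
  125 Hz: 46.2 dB
  250 Hz: 38.5 dB
  500 Hz: 39.0 dB
  1000 Hz: 40.7 dB
  2000 Hz: 45.4 dB
  4000 Hz: 24.3 dB
Formula: STC ~ round(average of TL values)
Sum = 46.2 + 38.5 + 39.0 + 40.7 + 45.4 + 24.3 = 234.1
Average = 234.1 / 6 = 39.02
Rounded: 39

39


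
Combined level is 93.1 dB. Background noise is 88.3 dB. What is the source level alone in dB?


Given values:
  L_total = 93.1 dB, L_bg = 88.3 dB
Formula: L_source = 10 * log10(10^(L_total/10) - 10^(L_bg/10))
Convert to linear:
  10^(93.1/10) = 2041737944.6695
  10^(88.3/10) = 676082975.392
Difference: 2041737944.6695 - 676082975.392 = 1365654969.2775
L_source = 10 * log10(1365654969.2775) = 91.35

91.35 dB


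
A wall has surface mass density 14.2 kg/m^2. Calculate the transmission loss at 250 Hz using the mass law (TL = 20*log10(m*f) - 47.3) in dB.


Given values:
  m = 14.2 kg/m^2, f = 250 Hz
Formula: TL = 20 * log10(m * f) - 47.3
Compute m * f = 14.2 * 250 = 3550.0
Compute log10(3550.0) = 3.550228
Compute 20 * 3.550228 = 71.0046
TL = 71.0046 - 47.3 = 23.7

23.7 dB


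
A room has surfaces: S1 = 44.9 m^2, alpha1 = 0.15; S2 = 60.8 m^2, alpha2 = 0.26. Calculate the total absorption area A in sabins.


Given surfaces:
  Surface 1: 44.9 * 0.15 = 6.735
  Surface 2: 60.8 * 0.26 = 15.808
Formula: A = sum(Si * alpha_i)
A = 6.735 + 15.808
A = 22.54

22.54 sabins


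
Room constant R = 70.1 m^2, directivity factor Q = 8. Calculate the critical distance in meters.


Given values:
  R = 70.1 m^2, Q = 8
Formula: d_c = 0.141 * sqrt(Q * R)
Compute Q * R = 8 * 70.1 = 560.8
Compute sqrt(560.8) = 23.6812
d_c = 0.141 * 23.6812 = 3.339

3.339 m


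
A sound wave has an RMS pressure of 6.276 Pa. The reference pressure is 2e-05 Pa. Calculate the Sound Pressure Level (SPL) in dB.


Given values:
  p = 6.276 Pa
  p_ref = 2e-05 Pa
Formula: SPL = 20 * log10(p / p_ref)
Compute ratio: p / p_ref = 6.276 / 2e-05 = 313800
Compute log10: log10(313800) = 5.496653
Multiply: SPL = 20 * 5.496653 = 109.93

109.93 dB


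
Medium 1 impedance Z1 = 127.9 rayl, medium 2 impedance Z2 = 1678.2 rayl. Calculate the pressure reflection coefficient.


Given values:
  Z1 = 127.9 rayl, Z2 = 1678.2 rayl
Formula: R = (Z2 - Z1) / (Z2 + Z1)
Numerator: Z2 - Z1 = 1678.2 - 127.9 = 1550.3
Denominator: Z2 + Z1 = 1678.2 + 127.9 = 1806.1
R = 1550.3 / 1806.1 = 0.8584

0.8584


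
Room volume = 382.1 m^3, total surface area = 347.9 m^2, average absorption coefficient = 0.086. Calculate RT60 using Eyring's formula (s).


Given values:
  V = 382.1 m^3, S = 347.9 m^2, alpha = 0.086
Formula: RT60 = 0.161 * V / (-S * ln(1 - alpha))
Compute ln(1 - 0.086) = ln(0.914) = -0.089925
Denominator: -347.9 * -0.089925 = 31.2849
Numerator: 0.161 * 382.1 = 61.5181
RT60 = 61.5181 / 31.2849 = 1.966

1.966 s


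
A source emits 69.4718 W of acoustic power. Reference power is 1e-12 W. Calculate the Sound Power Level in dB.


Given values:
  W = 69.4718 W
  W_ref = 1e-12 W
Formula: SWL = 10 * log10(W / W_ref)
Compute ratio: W / W_ref = 69471800000000
Compute log10: log10(69471800000000) = 13.841809
Multiply: SWL = 10 * 13.841809 = 138.42

138.42 dB


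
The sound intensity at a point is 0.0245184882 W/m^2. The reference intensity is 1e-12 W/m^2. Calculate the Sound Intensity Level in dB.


Given values:
  I = 0.0245184882 W/m^2
  I_ref = 1e-12 W/m^2
Formula: SIL = 10 * log10(I / I_ref)
Compute ratio: I / I_ref = 24518488200
Compute log10: log10(24518488200) = 10.389494
Multiply: SIL = 10 * 10.389494 = 103.89

103.89 dB


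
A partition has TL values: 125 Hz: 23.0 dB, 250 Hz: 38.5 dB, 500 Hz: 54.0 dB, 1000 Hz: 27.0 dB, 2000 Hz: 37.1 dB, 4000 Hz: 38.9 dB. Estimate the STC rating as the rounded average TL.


Given TL values at each frequency:
  125 Hz: 23.0 dB
  250 Hz: 38.5 dB
  500 Hz: 54.0 dB
  1000 Hz: 27.0 dB
  2000 Hz: 37.1 dB
  4000 Hz: 38.9 dB
Formula: STC ~ round(average of TL values)
Sum = 23.0 + 38.5 + 54.0 + 27.0 + 37.1 + 38.9 = 218.5
Average = 218.5 / 6 = 36.42
Rounded: 36

36


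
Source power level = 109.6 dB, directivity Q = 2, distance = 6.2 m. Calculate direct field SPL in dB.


Given values:
  Lw = 109.6 dB, Q = 2, r = 6.2 m
Formula: SPL = Lw + 10 * log10(Q / (4 * pi * r^2))
Compute 4 * pi * r^2 = 4 * pi * 6.2^2 = 483.0513
Compute Q / denom = 2 / 483.0513 = 0.00414035
Compute 10 * log10(0.00414035) = -23.8296
SPL = 109.6 + (-23.8296) = 85.77

85.77 dB


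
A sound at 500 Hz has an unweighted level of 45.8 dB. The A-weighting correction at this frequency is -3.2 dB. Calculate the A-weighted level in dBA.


Given values:
  SPL = 45.8 dB
  A-weighting at 500 Hz = -3.2 dB
Formula: L_A = SPL + A_weight
L_A = 45.8 + (-3.2)
L_A = 42.6

42.6 dBA


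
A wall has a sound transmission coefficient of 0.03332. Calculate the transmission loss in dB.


Given values:
  tau = 0.03332
Formula: TL = 10 * log10(1 / tau)
Compute 1 / tau = 1 / 0.03332 = 30.012
Compute log10(30.012) = 1.477295
TL = 10 * 1.477295 = 14.77

14.77 dB


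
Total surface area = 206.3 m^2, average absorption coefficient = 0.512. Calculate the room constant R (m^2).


Given values:
  S = 206.3 m^2, alpha = 0.512
Formula: R = S * alpha / (1 - alpha)
Numerator: 206.3 * 0.512 = 105.6256
Denominator: 1 - 0.512 = 0.488
R = 105.6256 / 0.488 = 216.45

216.45 m^2


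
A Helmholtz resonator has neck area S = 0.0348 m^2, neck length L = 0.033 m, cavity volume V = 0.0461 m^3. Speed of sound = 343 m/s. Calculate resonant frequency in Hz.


Given values:
  S = 0.0348 m^2, L = 0.033 m, V = 0.0461 m^3, c = 343 m/s
Formula: f = (c / (2*pi)) * sqrt(S / (V * L))
Compute V * L = 0.0461 * 0.033 = 0.0015213
Compute S / (V * L) = 0.0348 / 0.0015213 = 22.8752
Compute sqrt(22.8752) = 4.782803
Compute c / (2*pi) = 343 / 6.283185 = 54.590148
f = 54.590148 * 4.782803 = 261.09

261.09 Hz


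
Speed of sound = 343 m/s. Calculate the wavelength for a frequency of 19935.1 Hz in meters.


Given values:
  c = 343 m/s, f = 19935.1 Hz
Formula: lambda = c / f
lambda = 343 / 19935.1
lambda = 0.0172

0.0172 m


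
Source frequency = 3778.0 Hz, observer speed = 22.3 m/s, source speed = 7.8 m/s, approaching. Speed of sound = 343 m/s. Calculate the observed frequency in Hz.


Given values:
  f_s = 3778.0 Hz, v_o = 22.3 m/s, v_s = 7.8 m/s
  Direction: approaching
Formula: f_o = f_s * (c + v_o) / (c - v_s)
Numerator: c + v_o = 343 + 22.3 = 365.3
Denominator: c - v_s = 343 - 7.8 = 335.2
f_o = 3778.0 * 365.3 / 335.2 = 4117.25

4117.25 Hz


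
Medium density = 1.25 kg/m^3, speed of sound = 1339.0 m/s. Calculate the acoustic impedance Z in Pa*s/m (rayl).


Given values:
  rho = 1.25 kg/m^3
  c = 1339.0 m/s
Formula: Z = rho * c
Z = 1.25 * 1339.0
Z = 1673.75

1673.75 rayl


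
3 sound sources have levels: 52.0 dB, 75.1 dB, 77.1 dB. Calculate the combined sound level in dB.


Formula: L_total = 10 * log10( sum(10^(Li/10)) )
  Source 1: 10^(52.0/10) = 158489.3192
  Source 2: 10^(75.1/10) = 32359365.693
  Source 3: 10^(77.1/10) = 51286138.3991
Sum of linear values = 83803993.4113
L_total = 10 * log10(83803993.4113) = 79.23

79.23 dB


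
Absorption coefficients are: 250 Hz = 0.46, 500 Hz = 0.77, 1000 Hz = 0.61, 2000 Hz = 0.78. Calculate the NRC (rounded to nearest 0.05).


Given values:
  a_250 = 0.46, a_500 = 0.77
  a_1000 = 0.61, a_2000 = 0.78
Formula: NRC = (a250 + a500 + a1000 + a2000) / 4
Sum = 0.46 + 0.77 + 0.61 + 0.78 = 2.62
NRC = 2.62 / 4 = 0.655
Rounded to nearest 0.05: 0.65

0.65


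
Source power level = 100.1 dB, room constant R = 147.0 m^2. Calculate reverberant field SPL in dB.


Given values:
  Lw = 100.1 dB, R = 147.0 m^2
Formula: SPL = Lw + 10 * log10(4 / R)
Compute 4 / R = 4 / 147.0 = 0.027211
Compute 10 * log10(0.027211) = -15.6526
SPL = 100.1 + (-15.6526) = 84.45

84.45 dB


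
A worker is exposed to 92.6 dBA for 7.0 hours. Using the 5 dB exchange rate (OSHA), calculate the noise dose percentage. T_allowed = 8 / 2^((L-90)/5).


Given values:
  L = 92.6 dBA, T = 7.0 hours
Formula: T_allowed = 8 / 2^((L - 90) / 5)
Compute exponent: (92.6 - 90) / 5 = 0.52
Compute 2^(0.52) = 1.433955
T_allowed = 8 / 1.433955 = 5.578976 hours
Dose = (T / T_allowed) * 100
Dose = (7.0 / 5.578976) * 100 = 125.47

125.47 %


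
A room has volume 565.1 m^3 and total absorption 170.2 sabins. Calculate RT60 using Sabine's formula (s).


Given values:
  V = 565.1 m^3
  A = 170.2 sabins
Formula: RT60 = 0.161 * V / A
Numerator: 0.161 * 565.1 = 90.9811
RT60 = 90.9811 / 170.2 = 0.535

0.535 s


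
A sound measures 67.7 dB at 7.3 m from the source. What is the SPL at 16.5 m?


Given values:
  SPL1 = 67.7 dB, r1 = 7.3 m, r2 = 16.5 m
Formula: SPL2 = SPL1 - 20 * log10(r2 / r1)
Compute ratio: r2 / r1 = 16.5 / 7.3 = 2.2603
Compute log10: log10(2.2603) = 0.354166
Compute drop: 20 * 0.354166 = 7.0833
SPL2 = 67.7 - 7.0833 = 60.62

60.62 dB


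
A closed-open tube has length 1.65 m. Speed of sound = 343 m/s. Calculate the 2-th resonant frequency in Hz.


Given values:
  Tube type: closed-open, L = 1.65 m, c = 343 m/s, n = 2
Formula: f_n = (2n - 1) * c / (4 * L)
Compute 2n - 1 = 2*2 - 1 = 3
Compute 4 * L = 4 * 1.65 = 6.6
f = 3 * 343 / 6.6
f = 155.91

155.91 Hz


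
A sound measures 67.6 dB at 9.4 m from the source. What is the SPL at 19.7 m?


Given values:
  SPL1 = 67.6 dB, r1 = 9.4 m, r2 = 19.7 m
Formula: SPL2 = SPL1 - 20 * log10(r2 / r1)
Compute ratio: r2 / r1 = 19.7 / 9.4 = 2.0957
Compute log10: log10(2.0957) = 0.321329
Compute drop: 20 * 0.321329 = 6.4266
SPL2 = 67.6 - 6.4266 = 61.17

61.17 dB


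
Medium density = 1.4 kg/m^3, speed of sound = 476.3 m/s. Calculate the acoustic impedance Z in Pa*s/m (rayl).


Given values:
  rho = 1.4 kg/m^3
  c = 476.3 m/s
Formula: Z = rho * c
Z = 1.4 * 476.3
Z = 666.82

666.82 rayl


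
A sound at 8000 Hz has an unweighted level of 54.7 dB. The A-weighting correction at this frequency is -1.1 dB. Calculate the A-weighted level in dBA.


Given values:
  SPL = 54.7 dB
  A-weighting at 8000 Hz = -1.1 dB
Formula: L_A = SPL + A_weight
L_A = 54.7 + (-1.1)
L_A = 53.6

53.6 dBA


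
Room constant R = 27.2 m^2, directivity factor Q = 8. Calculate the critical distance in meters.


Given values:
  R = 27.2 m^2, Q = 8
Formula: d_c = 0.141 * sqrt(Q * R)
Compute Q * R = 8 * 27.2 = 217.6
Compute sqrt(217.6) = 14.7513
d_c = 0.141 * 14.7513 = 2.08

2.08 m


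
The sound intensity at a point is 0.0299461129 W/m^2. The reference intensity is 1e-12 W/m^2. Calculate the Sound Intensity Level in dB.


Given values:
  I = 0.0299461129 W/m^2
  I_ref = 1e-12 W/m^2
Formula: SIL = 10 * log10(I / I_ref)
Compute ratio: I / I_ref = 29946112900
Compute log10: log10(29946112900) = 10.47634
Multiply: SIL = 10 * 10.47634 = 104.76

104.76 dB


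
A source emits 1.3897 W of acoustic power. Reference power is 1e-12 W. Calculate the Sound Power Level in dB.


Given values:
  W = 1.3897 W
  W_ref = 1e-12 W
Formula: SWL = 10 * log10(W / W_ref)
Compute ratio: W / W_ref = 1389700000000
Compute log10: log10(1389700000000) = 12.142921
Multiply: SWL = 10 * 12.142921 = 121.43

121.43 dB


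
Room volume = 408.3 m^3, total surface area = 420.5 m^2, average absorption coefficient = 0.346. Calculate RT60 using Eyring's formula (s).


Given values:
  V = 408.3 m^3, S = 420.5 m^2, alpha = 0.346
Formula: RT60 = 0.161 * V / (-S * ln(1 - alpha))
Compute ln(1 - 0.346) = ln(0.654) = -0.424648
Denominator: -420.5 * -0.424648 = 178.5645
Numerator: 0.161 * 408.3 = 65.7363
RT60 = 65.7363 / 178.5645 = 0.368

0.368 s


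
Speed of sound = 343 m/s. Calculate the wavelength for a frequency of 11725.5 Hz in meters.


Given values:
  c = 343 m/s, f = 11725.5 Hz
Formula: lambda = c / f
lambda = 343 / 11725.5
lambda = 0.0293

0.0293 m


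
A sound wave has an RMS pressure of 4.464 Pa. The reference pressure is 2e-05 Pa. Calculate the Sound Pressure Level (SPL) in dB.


Given values:
  p = 4.464 Pa
  p_ref = 2e-05 Pa
Formula: SPL = 20 * log10(p / p_ref)
Compute ratio: p / p_ref = 4.464 / 2e-05 = 223200
Compute log10: log10(223200) = 5.348694
Multiply: SPL = 20 * 5.348694 = 106.97

106.97 dB


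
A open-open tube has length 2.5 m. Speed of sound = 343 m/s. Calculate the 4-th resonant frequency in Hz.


Given values:
  Tube type: open-open, L = 2.5 m, c = 343 m/s, n = 4
Formula: f_n = n * c / (2 * L)
Compute 2 * L = 2 * 2.5 = 5.0
f = 4 * 343 / 5.0
f = 274.4

274.4 Hz


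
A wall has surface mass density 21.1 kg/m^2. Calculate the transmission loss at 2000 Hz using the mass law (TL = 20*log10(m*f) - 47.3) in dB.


Given values:
  m = 21.1 kg/m^2, f = 2000 Hz
Formula: TL = 20 * log10(m * f) - 47.3
Compute m * f = 21.1 * 2000 = 42200.0
Compute log10(42200.0) = 4.625312
Compute 20 * 4.625312 = 92.5062
TL = 92.5062 - 47.3 = 45.21

45.21 dB


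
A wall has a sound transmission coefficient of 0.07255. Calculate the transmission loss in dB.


Given values:
  tau = 0.07255
Formula: TL = 10 * log10(1 / tau)
Compute 1 / tau = 1 / 0.07255 = 13.7836
Compute log10(13.7836) = 1.139363
TL = 10 * 1.139363 = 11.39

11.39 dB


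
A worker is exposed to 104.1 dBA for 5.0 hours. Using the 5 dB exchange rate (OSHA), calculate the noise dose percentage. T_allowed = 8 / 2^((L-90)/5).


Given values:
  L = 104.1 dBA, T = 5.0 hours
Formula: T_allowed = 8 / 2^((L - 90) / 5)
Compute exponent: (104.1 - 90) / 5 = 2.82
Compute 2^(2.82) = 7.061624
T_allowed = 8 / 7.061624 = 1.132884 hours
Dose = (T / T_allowed) * 100
Dose = (5.0 / 1.132884) * 100 = 441.35

441.35 %


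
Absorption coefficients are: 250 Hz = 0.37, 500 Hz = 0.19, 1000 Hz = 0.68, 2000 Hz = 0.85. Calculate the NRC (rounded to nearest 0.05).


Given values:
  a_250 = 0.37, a_500 = 0.19
  a_1000 = 0.68, a_2000 = 0.85
Formula: NRC = (a250 + a500 + a1000 + a2000) / 4
Sum = 0.37 + 0.19 + 0.68 + 0.85 = 2.09
NRC = 2.09 / 4 = 0.5225
Rounded to nearest 0.05: 0.5

0.5


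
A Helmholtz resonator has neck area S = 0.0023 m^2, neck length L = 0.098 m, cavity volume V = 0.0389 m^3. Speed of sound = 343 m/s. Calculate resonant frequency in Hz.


Given values:
  S = 0.0023 m^2, L = 0.098 m, V = 0.0389 m^3, c = 343 m/s
Formula: f = (c / (2*pi)) * sqrt(S / (V * L))
Compute V * L = 0.0389 * 0.098 = 0.0038122
Compute S / (V * L) = 0.0023 / 0.0038122 = 0.6033
Compute sqrt(0.6033) = 0.776724
Compute c / (2*pi) = 343 / 6.283185 = 54.590148
f = 54.590148 * 0.776724 = 42.4

42.4 Hz


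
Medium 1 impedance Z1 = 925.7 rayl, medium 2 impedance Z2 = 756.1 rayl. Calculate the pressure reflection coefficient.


Given values:
  Z1 = 925.7 rayl, Z2 = 756.1 rayl
Formula: R = (Z2 - Z1) / (Z2 + Z1)
Numerator: Z2 - Z1 = 756.1 - 925.7 = -169.6
Denominator: Z2 + Z1 = 756.1 + 925.7 = 1681.8
R = -169.6 / 1681.8 = -0.1008

-0.1008


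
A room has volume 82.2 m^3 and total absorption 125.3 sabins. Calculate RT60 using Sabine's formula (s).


Given values:
  V = 82.2 m^3
  A = 125.3 sabins
Formula: RT60 = 0.161 * V / A
Numerator: 0.161 * 82.2 = 13.2342
RT60 = 13.2342 / 125.3 = 0.106

0.106 s


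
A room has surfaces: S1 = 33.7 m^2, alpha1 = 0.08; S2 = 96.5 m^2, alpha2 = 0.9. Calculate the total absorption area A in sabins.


Given surfaces:
  Surface 1: 33.7 * 0.08 = 2.696
  Surface 2: 96.5 * 0.9 = 86.85
Formula: A = sum(Si * alpha_i)
A = 2.696 + 86.85
A = 89.55

89.55 sabins


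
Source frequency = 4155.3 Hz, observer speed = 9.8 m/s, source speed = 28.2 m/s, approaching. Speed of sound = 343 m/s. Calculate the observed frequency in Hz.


Given values:
  f_s = 4155.3 Hz, v_o = 9.8 m/s, v_s = 28.2 m/s
  Direction: approaching
Formula: f_o = f_s * (c + v_o) / (c - v_s)
Numerator: c + v_o = 343 + 9.8 = 352.8
Denominator: c - v_s = 343 - 28.2 = 314.8
f_o = 4155.3 * 352.8 / 314.8 = 4656.89

4656.89 Hz


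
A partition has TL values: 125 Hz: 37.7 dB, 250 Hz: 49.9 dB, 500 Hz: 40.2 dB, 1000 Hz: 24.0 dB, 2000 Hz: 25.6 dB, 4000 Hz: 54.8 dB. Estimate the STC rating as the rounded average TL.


Given TL values at each frequency:
  125 Hz: 37.7 dB
  250 Hz: 49.9 dB
  500 Hz: 40.2 dB
  1000 Hz: 24.0 dB
  2000 Hz: 25.6 dB
  4000 Hz: 54.8 dB
Formula: STC ~ round(average of TL values)
Sum = 37.7 + 49.9 + 40.2 + 24.0 + 25.6 + 54.8 = 232.2
Average = 232.2 / 6 = 38.7
Rounded: 39

39


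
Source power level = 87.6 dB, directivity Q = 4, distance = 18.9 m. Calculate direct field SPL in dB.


Given values:
  Lw = 87.6 dB, Q = 4, r = 18.9 m
Formula: SPL = Lw + 10 * log10(Q / (4 * pi * r^2))
Compute 4 * pi * r^2 = 4 * pi * 18.9^2 = 4488.8332
Compute Q / denom = 4 / 4488.8332 = 0.0008911
Compute 10 * log10(0.0008911) = -30.5007
SPL = 87.6 + (-30.5007) = 57.1

57.1 dB


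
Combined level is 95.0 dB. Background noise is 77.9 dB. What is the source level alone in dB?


Given values:
  L_total = 95.0 dB, L_bg = 77.9 dB
Formula: L_source = 10 * log10(10^(L_total/10) - 10^(L_bg/10))
Convert to linear:
  10^(95.0/10) = 3162277660.1684
  10^(77.9/10) = 61659500.1861
Difference: 3162277660.1684 - 61659500.1861 = 3100618159.9823
L_source = 10 * log10(3100618159.9823) = 94.91

94.91 dB


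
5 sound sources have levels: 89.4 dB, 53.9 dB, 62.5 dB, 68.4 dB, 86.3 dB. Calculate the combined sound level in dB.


Formula: L_total = 10 * log10( sum(10^(Li/10)) )
  Source 1: 10^(89.4/10) = 870963589.9561
  Source 2: 10^(53.9/10) = 245470.8916
  Source 3: 10^(62.5/10) = 1778279.41
  Source 4: 10^(68.4/10) = 6918309.7092
  Source 5: 10^(86.3/10) = 426579518.8016
Sum of linear values = 1306485168.7685
L_total = 10 * log10(1306485168.7685) = 91.16

91.16 dB


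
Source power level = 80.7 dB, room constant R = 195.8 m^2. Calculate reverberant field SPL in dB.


Given values:
  Lw = 80.7 dB, R = 195.8 m^2
Formula: SPL = Lw + 10 * log10(4 / R)
Compute 4 / R = 4 / 195.8 = 0.020429
Compute 10 * log10(0.020429) = -16.8975
SPL = 80.7 + (-16.8975) = 63.8

63.8 dB


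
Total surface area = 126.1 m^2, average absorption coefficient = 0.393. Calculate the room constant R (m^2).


Given values:
  S = 126.1 m^2, alpha = 0.393
Formula: R = S * alpha / (1 - alpha)
Numerator: 126.1 * 0.393 = 49.5573
Denominator: 1 - 0.393 = 0.607
R = 49.5573 / 0.607 = 81.64

81.64 m^2


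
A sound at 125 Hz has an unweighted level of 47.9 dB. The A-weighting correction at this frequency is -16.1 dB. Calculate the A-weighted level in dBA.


Given values:
  SPL = 47.9 dB
  A-weighting at 125 Hz = -16.1 dB
Formula: L_A = SPL + A_weight
L_A = 47.9 + (-16.1)
L_A = 31.8

31.8 dBA


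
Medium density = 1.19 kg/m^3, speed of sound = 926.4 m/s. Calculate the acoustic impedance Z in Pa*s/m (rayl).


Given values:
  rho = 1.19 kg/m^3
  c = 926.4 m/s
Formula: Z = rho * c
Z = 1.19 * 926.4
Z = 1102.42

1102.42 rayl


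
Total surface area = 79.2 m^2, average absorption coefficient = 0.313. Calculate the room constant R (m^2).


Given values:
  S = 79.2 m^2, alpha = 0.313
Formula: R = S * alpha / (1 - alpha)
Numerator: 79.2 * 0.313 = 24.7896
Denominator: 1 - 0.313 = 0.687
R = 24.7896 / 0.687 = 36.08

36.08 m^2


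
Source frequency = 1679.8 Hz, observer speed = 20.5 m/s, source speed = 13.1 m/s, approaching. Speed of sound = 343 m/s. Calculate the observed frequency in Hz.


Given values:
  f_s = 1679.8 Hz, v_o = 20.5 m/s, v_s = 13.1 m/s
  Direction: approaching
Formula: f_o = f_s * (c + v_o) / (c - v_s)
Numerator: c + v_o = 343 + 20.5 = 363.5
Denominator: c - v_s = 343 - 13.1 = 329.9
f_o = 1679.8 * 363.5 / 329.9 = 1850.89

1850.89 Hz


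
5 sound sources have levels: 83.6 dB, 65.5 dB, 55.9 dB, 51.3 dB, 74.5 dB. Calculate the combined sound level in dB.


Formula: L_total = 10 * log10( sum(10^(Li/10)) )
  Source 1: 10^(83.6/10) = 229086765.2768
  Source 2: 10^(65.5/10) = 3548133.8923
  Source 3: 10^(55.9/10) = 389045.145
  Source 4: 10^(51.3/10) = 134896.2883
  Source 5: 10^(74.5/10) = 28183829.3126
Sum of linear values = 261342669.915
L_total = 10 * log10(261342669.915) = 84.17

84.17 dB


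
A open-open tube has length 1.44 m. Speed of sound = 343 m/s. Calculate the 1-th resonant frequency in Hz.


Given values:
  Tube type: open-open, L = 1.44 m, c = 343 m/s, n = 1
Formula: f_n = n * c / (2 * L)
Compute 2 * L = 2 * 1.44 = 2.88
f = 1 * 343 / 2.88
f = 119.1

119.1 Hz


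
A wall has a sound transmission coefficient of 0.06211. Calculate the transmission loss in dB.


Given values:
  tau = 0.06211
Formula: TL = 10 * log10(1 / tau)
Compute 1 / tau = 1 / 0.06211 = 16.1005
Compute log10(16.1005) = 1.206839
TL = 10 * 1.206839 = 12.07

12.07 dB


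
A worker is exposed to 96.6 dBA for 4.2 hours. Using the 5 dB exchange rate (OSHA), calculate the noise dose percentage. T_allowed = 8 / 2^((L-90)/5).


Given values:
  L = 96.6 dBA, T = 4.2 hours
Formula: T_allowed = 8 / 2^((L - 90) / 5)
Compute exponent: (96.6 - 90) / 5 = 1.32
Compute 2^(1.32) = 2.496661
T_allowed = 8 / 2.496661 = 3.20428 hours
Dose = (T / T_allowed) * 100
Dose = (4.2 / 3.20428) * 100 = 131.07

131.07 %


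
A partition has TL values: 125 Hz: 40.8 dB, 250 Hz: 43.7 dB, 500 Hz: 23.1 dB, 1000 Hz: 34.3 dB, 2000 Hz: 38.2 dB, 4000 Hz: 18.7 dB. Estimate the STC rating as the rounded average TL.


Given TL values at each frequency:
  125 Hz: 40.8 dB
  250 Hz: 43.7 dB
  500 Hz: 23.1 dB
  1000 Hz: 34.3 dB
  2000 Hz: 38.2 dB
  4000 Hz: 18.7 dB
Formula: STC ~ round(average of TL values)
Sum = 40.8 + 43.7 + 23.1 + 34.3 + 38.2 + 18.7 = 198.8
Average = 198.8 / 6 = 33.13
Rounded: 33

33


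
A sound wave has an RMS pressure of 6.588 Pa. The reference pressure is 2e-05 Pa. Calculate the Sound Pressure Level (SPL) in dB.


Given values:
  p = 6.588 Pa
  p_ref = 2e-05 Pa
Formula: SPL = 20 * log10(p / p_ref)
Compute ratio: p / p_ref = 6.588 / 2e-05 = 329400
Compute log10: log10(329400) = 5.517724
Multiply: SPL = 20 * 5.517724 = 110.35

110.35 dB


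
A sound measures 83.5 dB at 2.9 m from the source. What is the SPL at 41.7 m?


Given values:
  SPL1 = 83.5 dB, r1 = 2.9 m, r2 = 41.7 m
Formula: SPL2 = SPL1 - 20 * log10(r2 / r1)
Compute ratio: r2 / r1 = 41.7 / 2.9 = 14.3793
Compute log10: log10(14.3793) = 1.157738
Compute drop: 20 * 1.157738 = 23.1548
SPL2 = 83.5 - 23.1548 = 60.35

60.35 dB


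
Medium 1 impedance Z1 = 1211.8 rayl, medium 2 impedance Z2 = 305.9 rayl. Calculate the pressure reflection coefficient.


Given values:
  Z1 = 1211.8 rayl, Z2 = 305.9 rayl
Formula: R = (Z2 - Z1) / (Z2 + Z1)
Numerator: Z2 - Z1 = 305.9 - 1211.8 = -905.9
Denominator: Z2 + Z1 = 305.9 + 1211.8 = 1517.7
R = -905.9 / 1517.7 = -0.5969

-0.5969


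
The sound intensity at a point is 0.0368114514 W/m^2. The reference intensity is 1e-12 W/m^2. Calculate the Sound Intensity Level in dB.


Given values:
  I = 0.0368114514 W/m^2
  I_ref = 1e-12 W/m^2
Formula: SIL = 10 * log10(I / I_ref)
Compute ratio: I / I_ref = 36811451400
Compute log10: log10(36811451400) = 10.565983
Multiply: SIL = 10 * 10.565983 = 105.66

105.66 dB


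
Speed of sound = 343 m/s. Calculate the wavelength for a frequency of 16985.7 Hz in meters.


Given values:
  c = 343 m/s, f = 16985.7 Hz
Formula: lambda = c / f
lambda = 343 / 16985.7
lambda = 0.0202

0.0202 m


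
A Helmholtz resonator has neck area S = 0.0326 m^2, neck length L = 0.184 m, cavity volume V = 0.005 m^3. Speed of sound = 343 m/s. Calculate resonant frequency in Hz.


Given values:
  S = 0.0326 m^2, L = 0.184 m, V = 0.005 m^3, c = 343 m/s
Formula: f = (c / (2*pi)) * sqrt(S / (V * L))
Compute V * L = 0.005 * 0.184 = 0.00092
Compute S / (V * L) = 0.0326 / 0.00092 = 35.4348
Compute sqrt(35.4348) = 5.952714
Compute c / (2*pi) = 343 / 6.283185 = 54.590148
f = 54.590148 * 5.952714 = 324.96

324.96 Hz


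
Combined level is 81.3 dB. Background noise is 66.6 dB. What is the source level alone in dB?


Given values:
  L_total = 81.3 dB, L_bg = 66.6 dB
Formula: L_source = 10 * log10(10^(L_total/10) - 10^(L_bg/10))
Convert to linear:
  10^(81.3/10) = 134896288.2592
  10^(66.6/10) = 4570881.8961
Difference: 134896288.2592 - 4570881.8961 = 130325406.3631
L_source = 10 * log10(130325406.3631) = 81.15

81.15 dB


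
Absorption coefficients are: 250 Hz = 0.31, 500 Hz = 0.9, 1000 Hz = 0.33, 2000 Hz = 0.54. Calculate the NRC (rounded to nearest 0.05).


Given values:
  a_250 = 0.31, a_500 = 0.9
  a_1000 = 0.33, a_2000 = 0.54
Formula: NRC = (a250 + a500 + a1000 + a2000) / 4
Sum = 0.31 + 0.9 + 0.33 + 0.54 = 2.08
NRC = 2.08 / 4 = 0.52
Rounded to nearest 0.05: 0.5

0.5


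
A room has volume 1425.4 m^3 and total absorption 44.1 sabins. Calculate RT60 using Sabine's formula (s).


Given values:
  V = 1425.4 m^3
  A = 44.1 sabins
Formula: RT60 = 0.161 * V / A
Numerator: 0.161 * 1425.4 = 229.4894
RT60 = 229.4894 / 44.1 = 5.204

5.204 s


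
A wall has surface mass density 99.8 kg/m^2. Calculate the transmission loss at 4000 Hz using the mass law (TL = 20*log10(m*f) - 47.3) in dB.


Given values:
  m = 99.8 kg/m^2, f = 4000 Hz
Formula: TL = 20 * log10(m * f) - 47.3
Compute m * f = 99.8 * 4000 = 399200.0
Compute log10(399200.0) = 5.601191
Compute 20 * 5.601191 = 112.0238
TL = 112.0238 - 47.3 = 64.72

64.72 dB


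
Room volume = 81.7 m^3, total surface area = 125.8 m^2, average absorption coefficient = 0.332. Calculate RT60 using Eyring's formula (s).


Given values:
  V = 81.7 m^3, S = 125.8 m^2, alpha = 0.332
Formula: RT60 = 0.161 * V / (-S * ln(1 - alpha))
Compute ln(1 - 0.332) = ln(0.668) = -0.403467
Denominator: -125.8 * -0.403467 = 50.7561
Numerator: 0.161 * 81.7 = 13.1537
RT60 = 13.1537 / 50.7561 = 0.259

0.259 s


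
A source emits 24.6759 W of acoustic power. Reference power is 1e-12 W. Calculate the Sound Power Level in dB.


Given values:
  W = 24.6759 W
  W_ref = 1e-12 W
Formula: SWL = 10 * log10(W / W_ref)
Compute ratio: W / W_ref = 24675900000000
Compute log10: log10(24675900000000) = 13.392273
Multiply: SWL = 10 * 13.392273 = 133.92

133.92 dB


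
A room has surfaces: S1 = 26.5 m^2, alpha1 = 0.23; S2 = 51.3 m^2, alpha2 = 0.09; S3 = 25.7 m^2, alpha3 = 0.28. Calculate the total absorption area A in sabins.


Given surfaces:
  Surface 1: 26.5 * 0.23 = 6.095
  Surface 2: 51.3 * 0.09 = 4.617
  Surface 3: 25.7 * 0.28 = 7.196
Formula: A = sum(Si * alpha_i)
A = 6.095 + 4.617 + 7.196
A = 17.91

17.91 sabins


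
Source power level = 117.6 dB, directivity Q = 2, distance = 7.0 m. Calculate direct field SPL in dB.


Given values:
  Lw = 117.6 dB, Q = 2, r = 7.0 m
Formula: SPL = Lw + 10 * log10(Q / (4 * pi * r^2))
Compute 4 * pi * r^2 = 4 * pi * 7.0^2 = 615.7522
Compute Q / denom = 2 / 615.7522 = 0.00324806
Compute 10 * log10(0.00324806) = -24.8838
SPL = 117.6 + (-24.8838) = 92.72

92.72 dB


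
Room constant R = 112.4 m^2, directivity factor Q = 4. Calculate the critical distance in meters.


Given values:
  R = 112.4 m^2, Q = 4
Formula: d_c = 0.141 * sqrt(Q * R)
Compute Q * R = 4 * 112.4 = 449.6
Compute sqrt(449.6) = 21.2038
d_c = 0.141 * 21.2038 = 2.99

2.99 m


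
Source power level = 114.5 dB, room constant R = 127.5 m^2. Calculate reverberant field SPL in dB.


Given values:
  Lw = 114.5 dB, R = 127.5 m^2
Formula: SPL = Lw + 10 * log10(4 / R)
Compute 4 / R = 4 / 127.5 = 0.031373
Compute 10 * log10(0.031373) = -15.0344
SPL = 114.5 + (-15.0344) = 99.47

99.47 dB


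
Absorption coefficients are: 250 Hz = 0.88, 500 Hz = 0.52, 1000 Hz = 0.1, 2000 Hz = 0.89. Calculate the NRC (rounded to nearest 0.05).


Given values:
  a_250 = 0.88, a_500 = 0.52
  a_1000 = 0.1, a_2000 = 0.89
Formula: NRC = (a250 + a500 + a1000 + a2000) / 4
Sum = 0.88 + 0.52 + 0.1 + 0.89 = 2.39
NRC = 2.39 / 4 = 0.5975
Rounded to nearest 0.05: 0.6

0.6


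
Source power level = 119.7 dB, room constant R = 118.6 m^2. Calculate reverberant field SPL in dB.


Given values:
  Lw = 119.7 dB, R = 118.6 m^2
Formula: SPL = Lw + 10 * log10(4 / R)
Compute 4 / R = 4 / 118.6 = 0.033727
Compute 10 * log10(0.033727) = -14.7202
SPL = 119.7 + (-14.7202) = 104.98

104.98 dB


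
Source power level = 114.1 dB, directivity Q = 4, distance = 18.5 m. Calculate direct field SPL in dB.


Given values:
  Lw = 114.1 dB, Q = 4, r = 18.5 m
Formula: SPL = Lw + 10 * log10(Q / (4 * pi * r^2))
Compute 4 * pi * r^2 = 4 * pi * 18.5^2 = 4300.8403
Compute Q / denom = 4 / 4300.8403 = 0.00093005
Compute 10 * log10(0.00093005) = -30.3149
SPL = 114.1 + (-30.3149) = 83.79

83.79 dB


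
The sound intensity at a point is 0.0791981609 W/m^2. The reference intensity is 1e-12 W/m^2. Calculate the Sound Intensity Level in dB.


Given values:
  I = 0.0791981609 W/m^2
  I_ref = 1e-12 W/m^2
Formula: SIL = 10 * log10(I / I_ref)
Compute ratio: I / I_ref = 79198160900
Compute log10: log10(79198160900) = 10.898715
Multiply: SIL = 10 * 10.898715 = 108.99

108.99 dB


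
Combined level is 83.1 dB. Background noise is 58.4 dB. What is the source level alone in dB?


Given values:
  L_total = 83.1 dB, L_bg = 58.4 dB
Formula: L_source = 10 * log10(10^(L_total/10) - 10^(L_bg/10))
Convert to linear:
  10^(83.1/10) = 204173794.467
  10^(58.4/10) = 691830.9709
Difference: 204173794.467 - 691830.9709 = 203481963.4961
L_source = 10 * log10(203481963.4961) = 83.09

83.09 dB


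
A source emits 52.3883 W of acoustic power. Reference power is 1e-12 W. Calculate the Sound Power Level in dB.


Given values:
  W = 52.3883 W
  W_ref = 1e-12 W
Formula: SWL = 10 * log10(W / W_ref)
Compute ratio: W / W_ref = 52388300000000
Compute log10: log10(52388300000000) = 13.719234
Multiply: SWL = 10 * 13.719234 = 137.19

137.19 dB


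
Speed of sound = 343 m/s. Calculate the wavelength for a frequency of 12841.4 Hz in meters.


Given values:
  c = 343 m/s, f = 12841.4 Hz
Formula: lambda = c / f
lambda = 343 / 12841.4
lambda = 0.0267

0.0267 m


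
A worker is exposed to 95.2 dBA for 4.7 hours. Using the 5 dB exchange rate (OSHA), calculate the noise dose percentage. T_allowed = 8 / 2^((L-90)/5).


Given values:
  L = 95.2 dBA, T = 4.7 hours
Formula: T_allowed = 8 / 2^((L - 90) / 5)
Compute exponent: (95.2 - 90) / 5 = 1.04
Compute 2^(1.04) = 2.056228
T_allowed = 8 / 2.056228 = 3.890619 hours
Dose = (T / T_allowed) * 100
Dose = (4.7 / 3.890619) * 100 = 120.8

120.8 %


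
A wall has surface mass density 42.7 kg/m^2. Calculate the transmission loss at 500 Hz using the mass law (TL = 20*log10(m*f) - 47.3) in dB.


Given values:
  m = 42.7 kg/m^2, f = 500 Hz
Formula: TL = 20 * log10(m * f) - 47.3
Compute m * f = 42.7 * 500 = 21350.0
Compute log10(21350.0) = 4.329398
Compute 20 * 4.329398 = 86.588
TL = 86.588 - 47.3 = 39.29

39.29 dB


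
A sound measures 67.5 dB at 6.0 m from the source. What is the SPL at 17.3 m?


Given values:
  SPL1 = 67.5 dB, r1 = 6.0 m, r2 = 17.3 m
Formula: SPL2 = SPL1 - 20 * log10(r2 / r1)
Compute ratio: r2 / r1 = 17.3 / 6.0 = 2.8833
Compute log10: log10(2.8833) = 0.45989
Compute drop: 20 * 0.45989 = 9.1978
SPL2 = 67.5 - 9.1978 = 58.3

58.3 dB


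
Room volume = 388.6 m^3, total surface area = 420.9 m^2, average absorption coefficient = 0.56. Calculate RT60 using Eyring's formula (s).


Given values:
  V = 388.6 m^3, S = 420.9 m^2, alpha = 0.56
Formula: RT60 = 0.161 * V / (-S * ln(1 - alpha))
Compute ln(1 - 0.56) = ln(0.44) = -0.820981
Denominator: -420.9 * -0.820981 = 345.5509
Numerator: 0.161 * 388.6 = 62.5646
RT60 = 62.5646 / 345.5509 = 0.181

0.181 s


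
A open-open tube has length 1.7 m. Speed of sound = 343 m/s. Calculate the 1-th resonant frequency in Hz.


Given values:
  Tube type: open-open, L = 1.7 m, c = 343 m/s, n = 1
Formula: f_n = n * c / (2 * L)
Compute 2 * L = 2 * 1.7 = 3.4
f = 1 * 343 / 3.4
f = 100.88

100.88 Hz


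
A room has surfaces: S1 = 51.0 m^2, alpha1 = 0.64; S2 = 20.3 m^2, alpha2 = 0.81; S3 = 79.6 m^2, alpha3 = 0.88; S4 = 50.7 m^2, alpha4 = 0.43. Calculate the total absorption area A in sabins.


Given surfaces:
  Surface 1: 51.0 * 0.64 = 32.64
  Surface 2: 20.3 * 0.81 = 16.443
  Surface 3: 79.6 * 0.88 = 70.048
  Surface 4: 50.7 * 0.43 = 21.801
Formula: A = sum(Si * alpha_i)
A = 32.64 + 16.443 + 70.048 + 21.801
A = 140.93

140.93 sabins


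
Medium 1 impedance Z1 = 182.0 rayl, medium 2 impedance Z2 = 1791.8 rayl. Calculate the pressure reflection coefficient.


Given values:
  Z1 = 182.0 rayl, Z2 = 1791.8 rayl
Formula: R = (Z2 - Z1) / (Z2 + Z1)
Numerator: Z2 - Z1 = 1791.8 - 182.0 = 1609.8
Denominator: Z2 + Z1 = 1791.8 + 182.0 = 1973.8
R = 1609.8 / 1973.8 = 0.8156

0.8156


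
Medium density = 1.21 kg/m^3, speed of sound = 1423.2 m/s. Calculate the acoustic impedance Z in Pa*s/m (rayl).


Given values:
  rho = 1.21 kg/m^3
  c = 1423.2 m/s
Formula: Z = rho * c
Z = 1.21 * 1423.2
Z = 1722.07

1722.07 rayl


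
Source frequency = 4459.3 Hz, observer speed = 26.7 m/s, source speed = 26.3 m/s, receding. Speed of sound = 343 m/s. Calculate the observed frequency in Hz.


Given values:
  f_s = 4459.3 Hz, v_o = 26.7 m/s, v_s = 26.3 m/s
  Direction: receding
Formula: f_o = f_s * (c - v_o) / (c + v_s)
Numerator: c - v_o = 343 - 26.7 = 316.3
Denominator: c + v_s = 343 + 26.3 = 369.3
f_o = 4459.3 * 316.3 / 369.3 = 3819.32

3819.32 Hz


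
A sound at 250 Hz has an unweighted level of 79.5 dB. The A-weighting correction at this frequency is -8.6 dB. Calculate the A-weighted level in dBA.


Given values:
  SPL = 79.5 dB
  A-weighting at 250 Hz = -8.6 dB
Formula: L_A = SPL + A_weight
L_A = 79.5 + (-8.6)
L_A = 70.9

70.9 dBA


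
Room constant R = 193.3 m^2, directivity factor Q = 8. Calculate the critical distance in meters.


Given values:
  R = 193.3 m^2, Q = 8
Formula: d_c = 0.141 * sqrt(Q * R)
Compute Q * R = 8 * 193.3 = 1546.4
Compute sqrt(1546.4) = 39.3243
d_c = 0.141 * 39.3243 = 5.545

5.545 m


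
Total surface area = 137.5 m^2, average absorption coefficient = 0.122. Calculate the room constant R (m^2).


Given values:
  S = 137.5 m^2, alpha = 0.122
Formula: R = S * alpha / (1 - alpha)
Numerator: 137.5 * 0.122 = 16.775
Denominator: 1 - 0.122 = 0.878
R = 16.775 / 0.878 = 19.11

19.11 m^2


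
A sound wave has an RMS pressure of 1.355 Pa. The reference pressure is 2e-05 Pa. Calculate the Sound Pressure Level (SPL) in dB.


Given values:
  p = 1.355 Pa
  p_ref = 2e-05 Pa
Formula: SPL = 20 * log10(p / p_ref)
Compute ratio: p / p_ref = 1.355 / 2e-05 = 67750
Compute log10: log10(67750) = 4.830909
Multiply: SPL = 20 * 4.830909 = 96.62

96.62 dB


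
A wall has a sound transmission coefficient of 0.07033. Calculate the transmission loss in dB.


Given values:
  tau = 0.07033
Formula: TL = 10 * log10(1 / tau)
Compute 1 / tau = 1 / 0.07033 = 14.2187
Compute log10(14.2187) = 1.15286
TL = 10 * 1.15286 = 11.53

11.53 dB


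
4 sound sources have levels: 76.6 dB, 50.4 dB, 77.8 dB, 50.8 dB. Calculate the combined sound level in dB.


Formula: L_total = 10 * log10( sum(10^(Li/10)) )
  Source 1: 10^(76.6/10) = 45708818.9615
  Source 2: 10^(50.4/10) = 109647.8196
  Source 3: 10^(77.8/10) = 60255958.6074
  Source 4: 10^(50.8/10) = 120226.4435
Sum of linear values = 106194651.832
L_total = 10 * log10(106194651.832) = 80.26

80.26 dB


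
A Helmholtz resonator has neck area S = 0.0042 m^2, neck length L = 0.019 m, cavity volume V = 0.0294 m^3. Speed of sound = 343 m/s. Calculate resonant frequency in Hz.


Given values:
  S = 0.0042 m^2, L = 0.019 m, V = 0.0294 m^3, c = 343 m/s
Formula: f = (c / (2*pi)) * sqrt(S / (V * L))
Compute V * L = 0.0294 * 0.019 = 0.0005586
Compute S / (V * L) = 0.0042 / 0.0005586 = 7.5188
Compute sqrt(7.5188) = 2.742043
Compute c / (2*pi) = 343 / 6.283185 = 54.590148
f = 54.590148 * 2.742043 = 149.69

149.69 Hz


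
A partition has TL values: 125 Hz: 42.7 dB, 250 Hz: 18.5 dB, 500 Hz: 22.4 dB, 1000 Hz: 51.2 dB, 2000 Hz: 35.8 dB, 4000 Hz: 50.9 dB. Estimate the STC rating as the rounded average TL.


Given TL values at each frequency:
  125 Hz: 42.7 dB
  250 Hz: 18.5 dB
  500 Hz: 22.4 dB
  1000 Hz: 51.2 dB
  2000 Hz: 35.8 dB
  4000 Hz: 50.9 dB
Formula: STC ~ round(average of TL values)
Sum = 42.7 + 18.5 + 22.4 + 51.2 + 35.8 + 50.9 = 221.5
Average = 221.5 / 6 = 36.92
Rounded: 37

37
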